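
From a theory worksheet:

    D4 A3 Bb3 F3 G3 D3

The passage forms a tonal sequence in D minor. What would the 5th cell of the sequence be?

The 2-note cells begin on D4, Bb3, G3 — each down a 3rd from the last.
Continuing the starts: E3 → C3.
Statement 5 starts on C3 and keeps the same diatonic contour: C3 G2.

C3 G2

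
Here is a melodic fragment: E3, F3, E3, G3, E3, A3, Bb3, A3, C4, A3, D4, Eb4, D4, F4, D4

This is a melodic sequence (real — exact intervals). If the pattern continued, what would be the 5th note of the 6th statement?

F5

The unit is 5 notes. Position-5 pitches of the 3 shown cells: E3, A3, D4.
Extending up a 4th: G4 → C5 → F5.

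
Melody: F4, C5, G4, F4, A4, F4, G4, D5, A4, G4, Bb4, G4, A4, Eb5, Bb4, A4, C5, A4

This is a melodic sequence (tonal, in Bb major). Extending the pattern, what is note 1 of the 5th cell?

C5

Grouping in 6s, the 1st note of each cell is F4, G4, A4.
Each moves up a 2nd. Continuing: Bb4 → C5.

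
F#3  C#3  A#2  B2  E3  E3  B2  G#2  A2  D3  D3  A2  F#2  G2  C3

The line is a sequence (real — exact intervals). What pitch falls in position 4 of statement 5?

Grouping in 5s, the 4th note of each cell is B2, A2, G2.
Each moves down a 2nd. Continuing: F2 → Eb2.

Eb2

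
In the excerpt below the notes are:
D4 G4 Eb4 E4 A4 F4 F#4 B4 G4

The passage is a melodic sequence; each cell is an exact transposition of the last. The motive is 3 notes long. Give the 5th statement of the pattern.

Unit = 3 notes; the statements start on D4, E4, F#4, moving up a 2nd each time.
Continuing the starts: G#4 → A#4.
From A#4 the exact shape gives A#4 D#5 B4.

A#4 D#5 B4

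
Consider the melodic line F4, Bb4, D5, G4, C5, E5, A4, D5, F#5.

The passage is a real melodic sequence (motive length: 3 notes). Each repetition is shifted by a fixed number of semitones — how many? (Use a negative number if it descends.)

The 3-note cells begin on F4, G4, A4 — each up a 2nd from the last.
Counting half-steps from F4 to G4: 2.

2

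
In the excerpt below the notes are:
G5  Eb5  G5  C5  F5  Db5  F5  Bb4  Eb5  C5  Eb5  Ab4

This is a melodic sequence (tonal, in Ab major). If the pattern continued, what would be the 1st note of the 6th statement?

Bb4

The unit is 4 notes. Position-1 pitches of the 3 shown cells: G5, F5, Eb5.
Carrying that down a 2nd forward: Db5 → C5 → Bb4.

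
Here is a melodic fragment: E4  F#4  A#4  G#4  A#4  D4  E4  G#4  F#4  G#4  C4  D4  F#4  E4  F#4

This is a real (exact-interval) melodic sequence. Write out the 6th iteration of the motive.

Unit = 5 notes; the statements start on E4, D4, C4, moving down a 2nd each time.
Extending down a 2nd: Bb3 → Ab3 → Gb3.
Statement 6 starts on Gb3 and keeps the same exact contour: Gb3 Ab3 C4 Bb3 C4.

Gb3 Ab3 C4 Bb3 C4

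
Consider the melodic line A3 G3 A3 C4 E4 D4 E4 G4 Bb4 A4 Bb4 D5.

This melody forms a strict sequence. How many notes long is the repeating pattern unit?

4

12 notes total. Splitting into 3 groups of 4:
A3 G3 A3 C4 | E4 D4 E4 G4 | Bb4 A4 Bb4 D5
Every group is a transposition up a 5th of the one before; no shorter unit works.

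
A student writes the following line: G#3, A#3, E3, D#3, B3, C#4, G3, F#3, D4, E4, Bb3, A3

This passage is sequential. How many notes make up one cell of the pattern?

Try groups of 4 (3 cells in 12 notes):
G#3 A#3 E3 D#3 | B3 C#4 G3 F#3 | D4 E4 Bb3 A3
Each cell is the previous one up a 3rd — so the unit is 4 notes.

4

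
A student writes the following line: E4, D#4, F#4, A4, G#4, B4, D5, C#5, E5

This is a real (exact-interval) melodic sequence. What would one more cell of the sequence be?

Taking 3-note groups, the heads are E4, A4, D5: the pattern moves up a 4th.
Statement 4 starts on G5 and keeps the same exact contour: G5 F#5 A5.

G5 F#5 A5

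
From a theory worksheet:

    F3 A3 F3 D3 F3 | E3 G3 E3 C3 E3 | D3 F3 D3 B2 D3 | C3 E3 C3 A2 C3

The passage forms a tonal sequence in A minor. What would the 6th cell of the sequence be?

Taking 5-note groups, the heads are F3, E3, D3, C3: the pattern moves down a 2nd.
Carrying on: B2 → A2.
Statement 6 starts on A2 and keeps the same diatonic contour: A2 C3 A2 F2 A2.

A2 C3 A2 F2 A2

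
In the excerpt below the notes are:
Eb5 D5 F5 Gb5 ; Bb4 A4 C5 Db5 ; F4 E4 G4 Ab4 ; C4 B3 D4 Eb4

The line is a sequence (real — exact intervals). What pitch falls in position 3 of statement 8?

F#2

The unit is 4 notes. Position-3 pitches of the 4 shown cells: F5, C5, G4, D4.
Carrying that down a 4th forward: A3 → E3 → B2 → F#2.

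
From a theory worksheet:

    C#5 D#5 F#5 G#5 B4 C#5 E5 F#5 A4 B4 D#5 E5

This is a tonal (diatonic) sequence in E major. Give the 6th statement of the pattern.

E4 F#4 A4 B4

The 4-note cells begin on C#5, B4, A4 — each down a 2nd from the last.
Continuing the starts: G#4 → F#4 → E4.
Statement 6 starts on E4 and keeps the same diatonic contour: E4 F#4 A4 B4.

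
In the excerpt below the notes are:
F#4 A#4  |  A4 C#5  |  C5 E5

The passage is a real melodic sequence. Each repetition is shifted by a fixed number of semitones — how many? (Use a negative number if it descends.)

The 2-note cells begin on F#4, A4, C5 — each up a 3rd from the last.
F#4→A4 is 69 − 66 = 3 semitones.

3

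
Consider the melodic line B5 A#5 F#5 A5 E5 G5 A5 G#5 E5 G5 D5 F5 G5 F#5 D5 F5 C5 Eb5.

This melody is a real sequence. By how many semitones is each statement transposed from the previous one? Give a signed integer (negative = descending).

-2

The 6-note cells begin on B5, A5, G5 — each down a 2nd from the last.
B5 to A5 spans -2 semitones.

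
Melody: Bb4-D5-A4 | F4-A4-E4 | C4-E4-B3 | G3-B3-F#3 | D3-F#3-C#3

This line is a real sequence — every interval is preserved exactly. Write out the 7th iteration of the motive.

The 3-note cells begin on Bb4, F4, C4, G3, D3 — each down a 4th from the last.
Carrying on: A2 → E2.
So cell 7 is E2 G#2 D#2.

E2 G#2 D#2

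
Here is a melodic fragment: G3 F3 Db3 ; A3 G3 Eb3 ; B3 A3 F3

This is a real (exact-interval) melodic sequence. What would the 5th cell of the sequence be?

D#4 C#4 A3

Unit = 3 notes; the statements start on G3, A3, B3, moving up a 2nd each time.
Continuing the starts: C#4 → D#4.
So cell 5 is D#4 C#4 A3.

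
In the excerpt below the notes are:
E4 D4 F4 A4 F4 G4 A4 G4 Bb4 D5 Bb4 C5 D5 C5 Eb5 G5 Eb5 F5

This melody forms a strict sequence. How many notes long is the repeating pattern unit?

6

18 notes total. Splitting into 3 groups of 6:
E4 D4 F4 A4 F4 G4 | A4 G4 Bb4 D5 Bb4 C5 | D5 C5 Eb5 G5 Eb5 F5
That's a consistent up a 4th shift per cell, and no other grouping gives one.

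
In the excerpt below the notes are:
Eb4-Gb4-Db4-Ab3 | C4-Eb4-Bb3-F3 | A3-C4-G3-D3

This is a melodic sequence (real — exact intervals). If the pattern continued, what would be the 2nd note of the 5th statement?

With 4-note cells, note 2 of each statement runs Gb4, Eb4, C4.
Each moves down a 3rd. Continuing: A3 → F#3.

F#3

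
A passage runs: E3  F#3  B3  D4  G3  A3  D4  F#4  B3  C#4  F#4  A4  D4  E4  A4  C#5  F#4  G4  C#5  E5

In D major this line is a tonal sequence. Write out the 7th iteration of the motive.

With a 4-note motive the entries are E3, G3, B3, D4, F#4, each up a 3rd from the previous.
Continuing the starts: A4 → C#5.
From C#5 the diatonic shape gives C#5 D5 G5 B5.

C#5 D5 G5 B5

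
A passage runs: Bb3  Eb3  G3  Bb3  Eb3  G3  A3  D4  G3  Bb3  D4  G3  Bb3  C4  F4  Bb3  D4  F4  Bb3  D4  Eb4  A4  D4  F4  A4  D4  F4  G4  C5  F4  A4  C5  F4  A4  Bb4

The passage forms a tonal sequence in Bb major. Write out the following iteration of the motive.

Taking 7-note groups, the heads are Bb3, D4, F4, A4, C5: the pattern moves up a 3rd.
So cell 6 is Eb5 A4 C5 Eb5 A4 C5 D5.

Eb5 A4 C5 Eb5 A4 C5 D5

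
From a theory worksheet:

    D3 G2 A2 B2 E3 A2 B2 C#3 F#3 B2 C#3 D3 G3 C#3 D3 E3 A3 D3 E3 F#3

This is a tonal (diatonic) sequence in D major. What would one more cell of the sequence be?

Unit = 4 notes; the statements start on D3, E3, F#3, G3, A3, moving up a 2nd each time.
From B3 the diatonic shape gives B3 E3 F#3 G3.

B3 E3 F#3 G3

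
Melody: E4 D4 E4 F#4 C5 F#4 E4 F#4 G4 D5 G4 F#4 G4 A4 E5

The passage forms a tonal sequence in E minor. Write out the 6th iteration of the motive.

C5 B4 C5 D5 A5

Taking 5-note groups, the heads are E4, F#4, G4: the pattern moves up a 2nd.
Continuing the starts: A4 → B4 → C5.
So cell 6 is C5 B4 C5 D5 A5.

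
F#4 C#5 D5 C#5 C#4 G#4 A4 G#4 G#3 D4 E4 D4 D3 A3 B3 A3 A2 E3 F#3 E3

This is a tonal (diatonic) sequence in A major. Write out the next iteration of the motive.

E2 B2 C#3 B2

Unit = 4 notes; the statements start on F#4, C#4, G#3, D3, A2, moving down a 4th each time.
From E2 the diatonic shape gives E2 B2 C#3 B2.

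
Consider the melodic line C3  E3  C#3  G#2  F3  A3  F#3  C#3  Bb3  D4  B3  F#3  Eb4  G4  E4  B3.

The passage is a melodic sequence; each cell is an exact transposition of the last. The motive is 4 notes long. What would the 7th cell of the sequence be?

Gb5 Bb5 G5 D5

The 4-note cells begin on C3, F3, Bb3, Eb4 — each up a 4th from the last.
Carrying on: Ab4 → Db5 → Gb5.
So cell 7 is Gb5 Bb5 G5 D5.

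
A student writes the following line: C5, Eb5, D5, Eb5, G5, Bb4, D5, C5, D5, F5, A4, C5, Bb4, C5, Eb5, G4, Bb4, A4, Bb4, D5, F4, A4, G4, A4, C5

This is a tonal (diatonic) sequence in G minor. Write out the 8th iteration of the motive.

C4 Eb4 D4 Eb4 G4

With a 5-note motive the entries are C5, Bb4, A4, G4, F4, each down a 2nd from the previous.
Extending down a 2nd: Eb4 → D4 → C4.
From C4 the diatonic shape gives C4 Eb4 D4 Eb4 G4.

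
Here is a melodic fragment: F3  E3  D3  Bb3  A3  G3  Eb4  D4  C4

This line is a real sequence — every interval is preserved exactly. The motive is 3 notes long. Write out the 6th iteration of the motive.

Unit = 3 notes; the statements start on F3, Bb3, Eb4, moving up a 4th each time.
Carrying on: Ab4 → Db5 → Gb5.
Statement 6 starts on Gb5 and keeps the same exact contour: Gb5 F5 Eb5.

Gb5 F5 Eb5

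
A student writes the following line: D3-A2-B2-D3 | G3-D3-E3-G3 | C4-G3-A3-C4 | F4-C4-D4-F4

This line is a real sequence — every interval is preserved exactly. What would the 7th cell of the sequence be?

Ab5 Eb5 F5 Ab5

Unit = 4 notes; the statements start on D3, G3, C4, F4, moving up a 4th each time.
Extending up a 4th: Bb4 → Eb5 → Ab5.
From Ab5 the exact shape gives Ab5 Eb5 F5 Ab5.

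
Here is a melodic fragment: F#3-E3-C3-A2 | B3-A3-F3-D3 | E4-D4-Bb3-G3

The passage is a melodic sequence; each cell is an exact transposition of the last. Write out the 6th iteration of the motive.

Unit = 4 notes; the statements start on F#3, B3, E4, moving up a 4th each time.
Carrying on: A4 → D5 → G5.
Statement 6 starts on G5 and keeps the same exact contour: G5 F5 Db5 Bb4.

G5 F5 Db5 Bb4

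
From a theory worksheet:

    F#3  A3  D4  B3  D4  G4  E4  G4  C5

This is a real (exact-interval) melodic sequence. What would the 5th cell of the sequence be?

D5 F5 Bb5

The 3-note cells begin on F#3, B3, E4 — each up a 4th from the last.
Carrying on: A4 → D5.
From D5 the exact shape gives D5 F5 Bb5.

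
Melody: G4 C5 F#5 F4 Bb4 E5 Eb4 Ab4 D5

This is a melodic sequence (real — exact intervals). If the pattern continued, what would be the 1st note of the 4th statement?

With 3-note cells, note 1 of each statement runs G4, F4, Eb4.
From Eb4, down a 2nd gives Db4.

Db4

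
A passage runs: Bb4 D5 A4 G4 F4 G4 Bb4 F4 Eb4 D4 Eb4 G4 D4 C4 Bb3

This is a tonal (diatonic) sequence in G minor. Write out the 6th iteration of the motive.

F3 A3 Eb3 D3 C3

Taking 5-note groups, the heads are Bb4, G4, Eb4: the pattern moves down a 3rd.
Continuing the starts: C4 → A3 → F3.
So cell 6 is F3 A3 Eb3 D3 C3.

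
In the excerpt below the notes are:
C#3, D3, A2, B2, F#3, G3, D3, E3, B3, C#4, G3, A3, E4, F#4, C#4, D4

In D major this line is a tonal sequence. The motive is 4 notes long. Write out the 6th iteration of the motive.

The 4-note cells begin on C#3, F#3, B3, E4 — each up a 4th from the last.
Carrying on: A4 → D5.
So cell 6 is D5 E5 B4 C#5.

D5 E5 B4 C#5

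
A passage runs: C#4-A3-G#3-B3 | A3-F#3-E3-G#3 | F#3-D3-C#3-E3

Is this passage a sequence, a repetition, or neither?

Each 4-note cell is the previous one transposed down a 3rd.

sequence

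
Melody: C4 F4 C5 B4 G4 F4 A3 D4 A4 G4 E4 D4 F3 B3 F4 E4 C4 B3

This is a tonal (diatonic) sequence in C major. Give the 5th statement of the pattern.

Taking 6-note groups, the heads are C4, A3, F3: the pattern moves down a 3rd.
Carrying on: D3 → B2.
So cell 5 is B2 E3 B3 A3 F3 E3.

B2 E3 B3 A3 F3 E3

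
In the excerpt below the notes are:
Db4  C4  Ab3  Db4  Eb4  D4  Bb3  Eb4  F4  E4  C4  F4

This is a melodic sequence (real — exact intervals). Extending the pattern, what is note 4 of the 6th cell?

Grouping in 4s, the 4th note of each cell is Db4, Eb4, F4.
Carrying that up a 2nd forward: G4 → A4 → B4.

B4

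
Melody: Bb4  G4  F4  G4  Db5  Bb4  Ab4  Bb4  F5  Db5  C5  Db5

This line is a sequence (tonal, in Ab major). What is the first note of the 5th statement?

With a 4-note motive the entries are Bb4, Db5, F5, each up a 3rd from the previous.
Extending the heads up a 3rd: Ab5 → C6.

C6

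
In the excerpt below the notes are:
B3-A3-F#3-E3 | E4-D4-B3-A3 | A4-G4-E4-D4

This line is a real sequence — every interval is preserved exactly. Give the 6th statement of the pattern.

C6 Bb5 G5 F5

Unit = 4 notes; the statements start on B3, E4, A4, moving up a 4th each time.
Continuing the starts: D5 → G5 → C6.
Statement 6 starts on C6 and keeps the same exact contour: C6 Bb5 G5 F5.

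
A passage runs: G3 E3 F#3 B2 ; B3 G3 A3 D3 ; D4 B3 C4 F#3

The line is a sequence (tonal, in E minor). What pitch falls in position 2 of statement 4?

With 4-note cells, note 2 of each statement runs E3, G3, B3.
From B3, up a 3rd gives D4.

D4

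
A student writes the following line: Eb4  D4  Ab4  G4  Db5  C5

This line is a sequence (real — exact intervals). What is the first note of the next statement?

Unit = 2 notes; the statements start on Eb4, Ab4, Db5, moving up a 4th each time.
The next head, up a 4th from Db5, is Gb5.

Gb5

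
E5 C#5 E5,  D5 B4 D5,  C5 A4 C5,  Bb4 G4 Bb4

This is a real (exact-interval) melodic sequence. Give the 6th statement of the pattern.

Gb4 Eb4 Gb4

With a 3-note motive the entries are E5, D5, C5, Bb4, each down a 2nd from the previous.
Carrying on: Ab4 → Gb4.
Statement 6 starts on Gb4 and keeps the same exact contour: Gb4 Eb4 Gb4.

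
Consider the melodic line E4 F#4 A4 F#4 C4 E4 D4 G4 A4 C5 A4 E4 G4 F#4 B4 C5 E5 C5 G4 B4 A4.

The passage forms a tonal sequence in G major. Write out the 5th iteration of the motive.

F#5 G5 B5 G5 D5 F#5 E5

The 7-note cells begin on E4, G4, B4 — each up a 3rd from the last.
Extending up a 3rd: D5 → F#5.
So cell 5 is F#5 G5 B5 G5 D5 F#5 E5.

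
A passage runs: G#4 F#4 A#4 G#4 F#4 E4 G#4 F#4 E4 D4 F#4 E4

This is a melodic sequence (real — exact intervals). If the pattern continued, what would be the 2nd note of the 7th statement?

Grouping in 4s, the 2nd note of each cell is F#4, E4, D4.
Each moves down a 2nd. Continuing: C4 → Bb3 → Ab3 → Gb3.

Gb3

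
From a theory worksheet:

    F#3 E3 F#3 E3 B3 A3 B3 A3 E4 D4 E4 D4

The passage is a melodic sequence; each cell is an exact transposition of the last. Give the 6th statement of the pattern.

Unit = 4 notes; the statements start on F#3, B3, E4, moving up a 4th each time.
Continuing the starts: A4 → D5 → G5.
So cell 6 is G5 F5 G5 F5.

G5 F5 G5 F5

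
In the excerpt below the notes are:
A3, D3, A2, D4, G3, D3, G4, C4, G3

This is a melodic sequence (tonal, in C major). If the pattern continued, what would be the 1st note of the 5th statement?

With 3-note cells, note 1 of each statement runs A3, D4, G4.
Extending up a 4th: C5 → F5.

F5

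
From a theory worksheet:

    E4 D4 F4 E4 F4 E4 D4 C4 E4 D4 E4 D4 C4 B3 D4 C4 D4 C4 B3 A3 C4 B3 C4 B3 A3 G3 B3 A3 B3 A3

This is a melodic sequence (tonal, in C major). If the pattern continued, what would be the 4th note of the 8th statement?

With 6-note cells, note 4 of each statement runs E4, D4, C4, B3, A3.
Each moves down a 2nd. Continuing: G3 → F3 → E3.

E3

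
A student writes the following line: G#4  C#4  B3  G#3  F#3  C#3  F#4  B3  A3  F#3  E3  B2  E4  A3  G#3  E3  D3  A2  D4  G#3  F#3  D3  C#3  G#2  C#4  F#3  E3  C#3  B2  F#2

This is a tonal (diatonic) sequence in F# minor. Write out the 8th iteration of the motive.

G#3 C#3 B2 G#2 F#2 C#2

Taking 6-note groups, the heads are G#4, F#4, E4, D4, C#4: the pattern moves down a 2nd.
Extending down a 2nd: B3 → A3 → G#3.
So cell 8 is G#3 C#3 B2 G#2 F#2 C#2.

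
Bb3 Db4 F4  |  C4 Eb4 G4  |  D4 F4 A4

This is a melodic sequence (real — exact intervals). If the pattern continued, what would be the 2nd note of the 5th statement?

With 3-note cells, note 2 of each statement runs Db4, Eb4, F4.
Each moves up a 2nd. Continuing: G4 → A4.

A4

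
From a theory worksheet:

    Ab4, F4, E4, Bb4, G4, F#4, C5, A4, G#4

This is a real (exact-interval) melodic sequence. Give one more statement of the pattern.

D5 B4 A#4

Taking 3-note groups, the heads are Ab4, Bb4, C5: the pattern moves up a 2nd.
So cell 4 is D5 B4 A#4.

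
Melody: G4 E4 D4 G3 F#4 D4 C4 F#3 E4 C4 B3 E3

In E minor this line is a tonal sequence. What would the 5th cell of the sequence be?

Taking 4-note groups, the heads are G4, F#4, E4: the pattern moves down a 2nd.
Carrying on: D4 → C4.
Statement 5 starts on C4 and keeps the same diatonic contour: C4 A3 G3 C3.

C4 A3 G3 C3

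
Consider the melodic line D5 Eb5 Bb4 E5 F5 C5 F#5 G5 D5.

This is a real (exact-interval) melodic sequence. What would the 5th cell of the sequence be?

A#5 B5 F#5

Taking 3-note groups, the heads are D5, E5, F#5: the pattern moves up a 2nd.
Carrying on: G#5 → A#5.
So cell 5 is A#5 B5 F#5.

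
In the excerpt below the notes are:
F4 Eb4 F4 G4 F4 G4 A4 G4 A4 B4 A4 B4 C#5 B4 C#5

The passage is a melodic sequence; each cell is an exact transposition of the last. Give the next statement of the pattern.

D#5 C#5 D#5

The 3-note cells begin on F4, G4, A4, B4, C#5 — each up a 2nd from the last.
From D#5 the exact shape gives D#5 C#5 D#5.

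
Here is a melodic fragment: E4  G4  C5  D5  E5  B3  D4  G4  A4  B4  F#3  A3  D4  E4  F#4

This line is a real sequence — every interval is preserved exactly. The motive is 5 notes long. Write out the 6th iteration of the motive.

Taking 5-note groups, the heads are E4, B3, F#3: the pattern moves down a 4th.
Continuing the starts: C#3 → G#2 → D#2.
From D#2 the exact shape gives D#2 F#2 B2 C#3 D#3.

D#2 F#2 B2 C#3 D#3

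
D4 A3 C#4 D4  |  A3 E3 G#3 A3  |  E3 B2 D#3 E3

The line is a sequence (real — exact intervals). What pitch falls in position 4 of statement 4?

Grouping in 4s, the 4th note of each cell is D4, A3, E3.
From E3, down a 4th gives B2.

B2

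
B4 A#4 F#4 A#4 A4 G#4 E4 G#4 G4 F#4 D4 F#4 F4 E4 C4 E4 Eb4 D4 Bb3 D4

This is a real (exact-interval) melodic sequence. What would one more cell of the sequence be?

The 4-note cells begin on B4, A4, G4, F4, Eb4 — each down a 2nd from the last.
From Db4 the exact shape gives Db4 C4 Ab3 C4.

Db4 C4 Ab3 C4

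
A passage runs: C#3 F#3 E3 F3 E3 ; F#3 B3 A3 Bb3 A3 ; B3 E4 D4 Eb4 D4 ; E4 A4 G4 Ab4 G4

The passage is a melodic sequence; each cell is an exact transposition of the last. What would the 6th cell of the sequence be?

The 5-note cells begin on C#3, F#3, B3, E4 — each up a 4th from the last.
Carrying on: A4 → D5.
Statement 6 starts on D5 and keeps the same exact contour: D5 G5 F5 Gb5 F5.

D5 G5 F5 Gb5 F5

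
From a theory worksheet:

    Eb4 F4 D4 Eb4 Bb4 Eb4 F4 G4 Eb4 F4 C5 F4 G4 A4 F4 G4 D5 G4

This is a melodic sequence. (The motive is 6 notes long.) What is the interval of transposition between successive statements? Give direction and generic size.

up a 2nd

With a 6-note motive the entries are Eb4, F4, G4, each up a 2nd from the previous.
From Eb4 to F4: up a 2nd.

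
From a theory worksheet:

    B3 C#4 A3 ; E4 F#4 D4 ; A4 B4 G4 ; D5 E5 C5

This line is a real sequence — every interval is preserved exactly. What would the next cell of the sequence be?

G5 A5 F5

Unit = 3 notes; the statements start on B3, E4, A4, D5, moving up a 4th each time.
So cell 5 is G5 A5 F5.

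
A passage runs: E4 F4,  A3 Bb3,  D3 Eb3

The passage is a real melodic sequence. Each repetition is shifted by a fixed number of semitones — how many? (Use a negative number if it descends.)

Unit = 2 notes; the statements start on E4, A3, D3, moving down a 5th each time.
E4 to A3 spans -7 semitones.

-7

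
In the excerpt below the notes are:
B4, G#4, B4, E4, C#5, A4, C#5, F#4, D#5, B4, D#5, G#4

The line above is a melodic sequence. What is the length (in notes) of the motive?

There are 12 notes; a 4-note unit gives 3 cells:
B4 G#4 B4 E4 | C#5 A4 C#5 F#4 | D#5 B4 D#5 G#4
Every group is a transposition up a 2nd of the one before; no shorter unit works.

4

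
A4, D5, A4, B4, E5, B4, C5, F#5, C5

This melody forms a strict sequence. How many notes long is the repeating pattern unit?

3

Try groups of 3 (3 cells in 9 notes):
A4 D5 A4 | B4 E5 B4 | C5 F#5 C5
Each cell is the previous one up a 2nd — so the unit is 3 notes.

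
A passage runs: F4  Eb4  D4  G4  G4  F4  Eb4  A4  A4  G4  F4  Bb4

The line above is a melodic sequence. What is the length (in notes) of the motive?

4

There are 12 notes; a 4-note unit gives 3 cells:
F4 Eb4 D4 G4 | G4 F4 Eb4 A4 | A4 G4 F4 Bb4
That's a consistent up a 2nd shift per cell, and no other grouping gives one.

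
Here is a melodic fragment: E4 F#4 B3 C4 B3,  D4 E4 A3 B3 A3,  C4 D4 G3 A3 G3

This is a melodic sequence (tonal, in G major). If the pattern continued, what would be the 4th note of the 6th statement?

E3

The unit is 5 notes. Position-4 pitches of the 3 shown cells: C4, B3, A3.
Each moves down a 2nd. Continuing: G3 → F#3 → E3.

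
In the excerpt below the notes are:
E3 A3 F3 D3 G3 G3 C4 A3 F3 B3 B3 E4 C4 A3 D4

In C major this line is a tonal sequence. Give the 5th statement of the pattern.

F4 B4 G4 E4 A4

The 5-note cells begin on E3, G3, B3 — each up a 3rd from the last.
Continuing the starts: D4 → F4.
So cell 5 is F4 B4 G4 E4 A4.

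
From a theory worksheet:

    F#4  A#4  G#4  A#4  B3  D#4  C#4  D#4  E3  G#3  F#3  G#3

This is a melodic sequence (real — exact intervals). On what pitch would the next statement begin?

A2

The 4-note cells begin on F#4, B3, E3 — each down a 5th from the last.
One more step down a 5th gives A2.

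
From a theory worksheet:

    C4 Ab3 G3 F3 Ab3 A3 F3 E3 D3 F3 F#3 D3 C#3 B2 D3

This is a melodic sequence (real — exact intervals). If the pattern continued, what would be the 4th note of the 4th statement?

With 5-note cells, note 4 of each statement runs F3, D3, B2.
From B2, down a 3rd gives G#2.

G#2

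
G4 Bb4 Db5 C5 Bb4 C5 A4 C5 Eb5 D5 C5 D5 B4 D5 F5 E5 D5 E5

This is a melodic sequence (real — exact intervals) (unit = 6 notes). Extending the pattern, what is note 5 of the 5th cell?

F#5

The unit is 6 notes. Position-5 pitches of the 3 shown cells: Bb4, C5, D5.
Carrying that up a 2nd forward: E5 → F#5.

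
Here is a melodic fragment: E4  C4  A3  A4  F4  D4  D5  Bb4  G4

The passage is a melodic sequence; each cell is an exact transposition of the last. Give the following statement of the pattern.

With a 3-note motive the entries are E4, A4, D5, each up a 4th from the previous.
Statement 4 starts on G5 and keeps the same exact contour: G5 Eb5 C5.

G5 Eb5 C5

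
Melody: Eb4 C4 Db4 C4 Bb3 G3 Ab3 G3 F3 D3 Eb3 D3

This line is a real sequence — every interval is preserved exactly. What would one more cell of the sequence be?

Unit = 4 notes; the statements start on Eb4, Bb3, F3, moving down a 4th each time.
So cell 4 is C3 A2 Bb2 A2.

C3 A2 Bb2 A2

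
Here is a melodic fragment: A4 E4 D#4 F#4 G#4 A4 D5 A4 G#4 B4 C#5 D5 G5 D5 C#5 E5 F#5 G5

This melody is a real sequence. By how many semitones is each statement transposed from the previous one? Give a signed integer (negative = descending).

5

With a 6-note motive the entries are A4, D5, G5, each up a 4th from the previous.
A4 to D5 spans +5 semitones.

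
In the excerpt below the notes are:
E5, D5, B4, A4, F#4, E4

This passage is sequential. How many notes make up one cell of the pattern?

2

Try groups of 2 (3 cells in 6 notes):
E5 D5 | B4 A4 | F#4 E4
That's a consistent down a 4th shift per cell, and no other grouping gives one.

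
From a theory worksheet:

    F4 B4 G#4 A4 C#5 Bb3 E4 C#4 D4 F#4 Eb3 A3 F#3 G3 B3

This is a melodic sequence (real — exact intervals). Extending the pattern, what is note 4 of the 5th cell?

With 5-note cells, note 4 of each statement runs A4, D4, G3.
Extending down a 5th: C3 → F2.

F2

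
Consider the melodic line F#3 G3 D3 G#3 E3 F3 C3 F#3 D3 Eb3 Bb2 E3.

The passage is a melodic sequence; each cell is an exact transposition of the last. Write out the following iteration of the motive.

C3 Db3 Ab2 D3

Taking 4-note groups, the heads are F#3, E3, D3: the pattern moves down a 2nd.
Statement 4 starts on C3 and keeps the same exact contour: C3 Db3 Ab2 D3.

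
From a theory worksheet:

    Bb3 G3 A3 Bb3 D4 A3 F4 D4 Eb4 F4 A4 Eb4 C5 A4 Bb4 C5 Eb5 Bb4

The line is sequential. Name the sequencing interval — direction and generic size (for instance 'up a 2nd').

up a 5th

Taking 6-note groups, the heads are Bb3, F4, C5: the pattern moves up a 5th.
From Bb3 to F4: up a 5th.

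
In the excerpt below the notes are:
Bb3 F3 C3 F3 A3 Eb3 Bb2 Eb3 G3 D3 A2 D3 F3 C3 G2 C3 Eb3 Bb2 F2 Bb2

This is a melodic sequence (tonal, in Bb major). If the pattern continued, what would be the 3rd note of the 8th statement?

C2

The unit is 4 notes. Position-3 pitches of the 5 shown cells: C3, Bb2, A2, G2, F2.
Extending down a 2nd: Eb2 → D2 → C2.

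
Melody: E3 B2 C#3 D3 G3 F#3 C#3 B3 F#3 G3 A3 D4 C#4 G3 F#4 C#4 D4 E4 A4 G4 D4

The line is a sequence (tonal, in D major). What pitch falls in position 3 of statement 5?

E5

Grouping in 7s, the 3rd note of each cell is C#3, G3, D4.
Extending up a 5th: A4 → E5.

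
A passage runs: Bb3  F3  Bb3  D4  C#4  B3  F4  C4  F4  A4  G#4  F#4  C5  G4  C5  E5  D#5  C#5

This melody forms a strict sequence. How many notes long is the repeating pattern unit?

6

Try groups of 6 (3 cells in 18 notes):
Bb3 F3 Bb3 D4 C#4 B3 | F4 C4 F4 A4 G#4 F#4 | C5 G4 C5 E5 D#5 C#5
Each cell is the previous one up a 5th — so the unit is 6 notes.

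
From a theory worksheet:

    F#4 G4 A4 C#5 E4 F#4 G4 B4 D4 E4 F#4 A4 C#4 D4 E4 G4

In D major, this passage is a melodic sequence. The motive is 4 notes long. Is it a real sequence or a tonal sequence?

Every note is diatonic to D major.
Cell 1 has +1 semitones from note 1 to 2, but cell 2 has +2 — the interval quality changes while the contour stays the same, which is the hallmark of a tonal sequence.

tonal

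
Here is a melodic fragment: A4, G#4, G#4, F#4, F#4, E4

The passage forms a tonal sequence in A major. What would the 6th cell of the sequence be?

C#4 B3

With a 2-note motive the entries are A4, G#4, F#4, each down a 2nd from the previous.
Carrying on: E4 → D4 → C#4.
So cell 6 is C#4 B3.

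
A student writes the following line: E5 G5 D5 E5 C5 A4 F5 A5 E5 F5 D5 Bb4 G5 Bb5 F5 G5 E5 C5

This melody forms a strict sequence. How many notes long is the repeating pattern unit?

18 notes total. Splitting into 3 groups of 6:
E5 G5 D5 E5 C5 A4 | F5 A5 E5 F5 D5 Bb4 | G5 Bb5 F5 G5 E5 C5
Each cell is the previous one up a 2nd — so the unit is 6 notes.

6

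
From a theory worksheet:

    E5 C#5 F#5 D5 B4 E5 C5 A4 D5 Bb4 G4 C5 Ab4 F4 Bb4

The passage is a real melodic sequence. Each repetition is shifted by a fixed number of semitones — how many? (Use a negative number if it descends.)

-2

Taking 3-note groups, the heads are E5, D5, C5, Bb4, Ab4: the pattern moves down a 2nd.
Counting half-steps from E5 to D5: -2.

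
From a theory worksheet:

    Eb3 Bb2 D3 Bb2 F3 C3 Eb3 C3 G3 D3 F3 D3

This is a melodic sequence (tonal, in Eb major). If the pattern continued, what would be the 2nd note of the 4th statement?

The unit is 4 notes. Position-2 pitches of the 3 shown cells: Bb2, C3, D3.
One more up a 2nd gives Eb3.

Eb3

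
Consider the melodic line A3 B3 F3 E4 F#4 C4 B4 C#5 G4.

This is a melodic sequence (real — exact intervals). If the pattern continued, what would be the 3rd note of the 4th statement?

D5

The unit is 3 notes. Position-3 pitches of the 3 shown cells: F3, C4, G4.
One more up a 5th gives D5.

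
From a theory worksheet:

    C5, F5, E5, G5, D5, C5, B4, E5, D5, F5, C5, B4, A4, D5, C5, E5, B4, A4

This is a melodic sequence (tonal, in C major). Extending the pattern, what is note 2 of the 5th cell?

B4

The unit is 6 notes. Position-2 pitches of the 3 shown cells: F5, E5, D5.
Extending down a 2nd: C5 → B4.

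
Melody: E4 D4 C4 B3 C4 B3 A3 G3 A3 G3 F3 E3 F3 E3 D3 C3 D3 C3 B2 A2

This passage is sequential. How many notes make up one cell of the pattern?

20 notes total. Splitting into 5 groups of 4:
E4 D4 C4 B3 | C4 B3 A3 G3 | A3 G3 F3 E3 | F3 E3 D3 C3 | D3 C3 B2 A2
Each cell is the previous one down a 3rd — so the unit is 4 notes.

4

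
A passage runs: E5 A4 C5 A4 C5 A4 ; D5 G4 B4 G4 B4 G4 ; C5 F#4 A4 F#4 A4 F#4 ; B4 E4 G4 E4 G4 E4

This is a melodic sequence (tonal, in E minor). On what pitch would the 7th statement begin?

F#4

Unit = 6 notes; the statements start on E5, D5, C5, B4, moving down a 2nd each time.
Continuing: A4 → G4 → F#4. Statement 7 starts on F#4.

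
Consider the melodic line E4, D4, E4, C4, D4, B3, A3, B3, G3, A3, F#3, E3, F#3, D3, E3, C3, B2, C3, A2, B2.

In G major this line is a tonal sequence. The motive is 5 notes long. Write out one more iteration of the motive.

G2 F#2 G2 E2 F#2

With a 5-note motive the entries are E4, B3, F#3, C3, each down a 4th from the previous.
So cell 5 is G2 F#2 G2 E2 F#2.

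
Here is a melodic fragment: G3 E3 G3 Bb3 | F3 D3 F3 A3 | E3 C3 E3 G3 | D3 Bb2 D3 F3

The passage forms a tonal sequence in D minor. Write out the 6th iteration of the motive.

Bb2 G2 Bb2 D3

The 4-note cells begin on G3, F3, E3, D3 — each down a 2nd from the last.
Continuing the starts: C3 → Bb2.
So cell 6 is Bb2 G2 Bb2 D3.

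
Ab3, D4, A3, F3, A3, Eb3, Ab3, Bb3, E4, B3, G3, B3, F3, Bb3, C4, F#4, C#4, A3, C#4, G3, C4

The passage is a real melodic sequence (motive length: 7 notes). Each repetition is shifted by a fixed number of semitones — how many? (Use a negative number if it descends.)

2

The 7-note cells begin on Ab3, Bb3, C4 — each up a 2nd from the last.
Ab3 to Bb3 spans +2 semitones.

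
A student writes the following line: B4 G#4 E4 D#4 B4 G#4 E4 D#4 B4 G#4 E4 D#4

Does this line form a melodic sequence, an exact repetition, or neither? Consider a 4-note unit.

repetition

Each 4-note cell is identical (B4 G#4 E4 D#4), restated at the same pitch.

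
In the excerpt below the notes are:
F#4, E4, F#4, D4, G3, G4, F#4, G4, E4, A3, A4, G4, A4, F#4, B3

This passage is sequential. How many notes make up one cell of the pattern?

5

Try groups of 5 (3 cells in 15 notes):
F#4 E4 F#4 D4 G3 | G4 F#4 G4 E4 A3 | A4 G4 A4 F#4 B3
Every group is a transposition up a 2nd of the one before; no shorter unit works.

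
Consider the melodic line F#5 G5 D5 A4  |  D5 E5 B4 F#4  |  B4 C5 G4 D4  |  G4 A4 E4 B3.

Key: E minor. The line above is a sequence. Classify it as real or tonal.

Every note is diatonic to E minor.
Cell 1 has +1 semitones from note 1 to 2, but cell 2 has +2 — the interval quality changes while the contour stays the same, which is the hallmark of a tonal sequence.

tonal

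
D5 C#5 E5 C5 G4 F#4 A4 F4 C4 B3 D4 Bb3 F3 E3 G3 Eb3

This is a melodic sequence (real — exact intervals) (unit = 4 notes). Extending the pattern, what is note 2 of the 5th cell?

With 4-note cells, note 2 of each statement runs C#5, F#4, B3, E3.
Each moves down a 5th; the next is A2.

A2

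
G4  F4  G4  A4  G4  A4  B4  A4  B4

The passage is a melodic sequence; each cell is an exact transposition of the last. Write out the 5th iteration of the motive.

D#5 C#5 D#5

With a 3-note motive the entries are G4, A4, B4, each up a 2nd from the previous.
Carrying on: C#5 → D#5.
From D#5 the exact shape gives D#5 C#5 D#5.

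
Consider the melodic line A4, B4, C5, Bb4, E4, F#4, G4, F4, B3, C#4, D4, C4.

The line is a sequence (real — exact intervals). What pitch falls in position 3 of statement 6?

The unit is 4 notes. Position-3 pitches of the 3 shown cells: C5, G4, D4.
Extending down a 4th: A3 → E3 → B2.

B2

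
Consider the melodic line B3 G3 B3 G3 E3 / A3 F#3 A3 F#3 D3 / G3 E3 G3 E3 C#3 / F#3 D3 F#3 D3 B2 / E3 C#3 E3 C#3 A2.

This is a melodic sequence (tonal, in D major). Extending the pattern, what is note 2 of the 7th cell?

A2

The unit is 5 notes. Position-2 pitches of the 5 shown cells: G3, F#3, E3, D3, C#3.
Extending down a 2nd: B2 → A2.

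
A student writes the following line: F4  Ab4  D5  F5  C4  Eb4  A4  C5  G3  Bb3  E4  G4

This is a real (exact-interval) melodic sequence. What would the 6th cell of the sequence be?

E2 G2 C#3 E3

Taking 4-note groups, the heads are F4, C4, G3: the pattern moves down a 4th.
Extending down a 4th: D3 → A2 → E2.
So cell 6 is E2 G2 C#3 E3.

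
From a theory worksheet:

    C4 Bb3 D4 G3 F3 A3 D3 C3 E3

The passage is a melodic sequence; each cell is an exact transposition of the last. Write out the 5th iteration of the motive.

Unit = 3 notes; the statements start on C4, G3, D3, moving down a 4th each time.
Extending down a 4th: A2 → E2.
Statement 5 starts on E2 and keeps the same exact contour: E2 D2 F#2.

E2 D2 F#2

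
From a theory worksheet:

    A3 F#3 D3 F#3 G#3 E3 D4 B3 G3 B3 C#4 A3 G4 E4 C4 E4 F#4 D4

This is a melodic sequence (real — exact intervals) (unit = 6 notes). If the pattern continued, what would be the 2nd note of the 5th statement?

D5

The unit is 6 notes. Position-2 pitches of the 3 shown cells: F#3, B3, E4.
Extending up a 4th: A4 → D5.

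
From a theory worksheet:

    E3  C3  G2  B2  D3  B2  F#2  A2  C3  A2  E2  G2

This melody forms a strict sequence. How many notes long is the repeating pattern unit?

4

There are 12 notes; a 4-note unit gives 3 cells:
E3 C3 G2 B2 | D3 B2 F#2 A2 | C3 A2 E2 G2
Every group is a transposition down a 2nd of the one before; no shorter unit works.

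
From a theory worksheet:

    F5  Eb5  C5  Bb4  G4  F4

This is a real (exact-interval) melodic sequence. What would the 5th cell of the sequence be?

A3 G3

Taking 2-note groups, the heads are F5, C5, G4: the pattern moves down a 4th.
Extending down a 4th: D4 → A3.
From A3 the exact shape gives A3 G3.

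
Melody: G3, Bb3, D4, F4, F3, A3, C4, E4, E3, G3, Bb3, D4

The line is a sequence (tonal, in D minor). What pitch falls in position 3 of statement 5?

G3

Grouping in 4s, the 3rd note of each cell is D4, C4, Bb3.
Extending down a 2nd: A3 → G3.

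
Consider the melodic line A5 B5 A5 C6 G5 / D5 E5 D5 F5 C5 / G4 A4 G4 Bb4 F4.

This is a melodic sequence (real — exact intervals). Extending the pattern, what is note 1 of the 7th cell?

Eb2

With 5-note cells, note 1 of each statement runs A5, D5, G4.
Carrying that down a 5th forward: C4 → F3 → Bb2 → Eb2.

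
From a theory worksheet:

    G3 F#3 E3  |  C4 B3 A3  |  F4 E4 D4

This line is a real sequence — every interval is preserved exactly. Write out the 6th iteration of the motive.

Ab5 G5 F5

Taking 3-note groups, the heads are G3, C4, F4: the pattern moves up a 4th.
Extending up a 4th: Bb4 → Eb5 → Ab5.
Statement 6 starts on Ab5 and keeps the same exact contour: Ab5 G5 F5.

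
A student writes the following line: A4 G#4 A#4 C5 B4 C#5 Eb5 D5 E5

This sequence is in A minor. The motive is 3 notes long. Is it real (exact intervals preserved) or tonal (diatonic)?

Each cell has the same semitone pattern (-1, 2) — intervals are preserved exactly.
And G#4 lies outside A minor, so the sequence is real rather than tonal.

real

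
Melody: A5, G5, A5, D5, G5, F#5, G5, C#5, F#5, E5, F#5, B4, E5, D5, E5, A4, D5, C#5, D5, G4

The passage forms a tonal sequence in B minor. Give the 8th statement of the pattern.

With a 4-note motive the entries are A5, G5, F#5, E5, D5, each down a 2nd from the previous.
Extending down a 2nd: C#5 → B4 → A4.
From A4 the diatonic shape gives A4 G4 A4 D4.

A4 G4 A4 D4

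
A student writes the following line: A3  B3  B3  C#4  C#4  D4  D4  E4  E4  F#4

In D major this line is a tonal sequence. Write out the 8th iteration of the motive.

A4 B4

Taking 2-note groups, the heads are A3, B3, C#4, D4, E4: the pattern moves up a 2nd.
Continuing the starts: F#4 → G4 → A4.
Statement 8 starts on A4 and keeps the same diatonic contour: A4 B4.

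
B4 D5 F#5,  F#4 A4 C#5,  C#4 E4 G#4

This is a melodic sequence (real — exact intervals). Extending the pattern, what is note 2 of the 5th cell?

The unit is 3 notes. Position-2 pitches of the 3 shown cells: D5, A4, E4.
Carrying that down a 4th forward: B3 → F#3.

F#3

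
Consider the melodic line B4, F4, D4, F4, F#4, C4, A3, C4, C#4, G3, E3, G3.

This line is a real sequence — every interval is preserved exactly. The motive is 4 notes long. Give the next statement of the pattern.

Unit = 4 notes; the statements start on B4, F#4, C#4, moving down a 4th each time.
Statement 4 starts on G#3 and keeps the same exact contour: G#3 D3 B2 D3.

G#3 D3 B2 D3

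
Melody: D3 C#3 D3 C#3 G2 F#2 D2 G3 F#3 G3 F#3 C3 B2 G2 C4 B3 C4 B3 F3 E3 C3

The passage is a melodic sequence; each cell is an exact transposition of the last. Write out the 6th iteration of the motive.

Unit = 7 notes; the statements start on D3, G3, C4, moving up a 4th each time.
Extending up a 4th: F4 → Bb4 → Eb5.
Statement 6 starts on Eb5 and keeps the same exact contour: Eb5 D5 Eb5 D5 Ab4 G4 Eb4.

Eb5 D5 Eb5 D5 Ab4 G4 Eb4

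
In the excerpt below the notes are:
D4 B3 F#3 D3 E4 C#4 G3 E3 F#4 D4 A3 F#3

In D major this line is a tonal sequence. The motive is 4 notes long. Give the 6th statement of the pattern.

B4 G4 D4 B3

The 4-note cells begin on D4, E4, F#4 — each up a 2nd from the last.
Extending up a 2nd: G4 → A4 → B4.
From B4 the diatonic shape gives B4 G4 D4 B3.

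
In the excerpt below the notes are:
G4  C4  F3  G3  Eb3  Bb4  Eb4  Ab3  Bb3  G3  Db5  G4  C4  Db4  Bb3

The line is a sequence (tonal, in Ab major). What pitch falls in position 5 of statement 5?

The unit is 5 notes. Position-5 pitches of the 3 shown cells: Eb3, G3, Bb3.
Each moves up a 3rd. Continuing: Db4 → F4.

F4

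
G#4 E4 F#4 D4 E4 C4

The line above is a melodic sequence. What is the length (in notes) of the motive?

Try groups of 2 (3 cells in 6 notes):
G#4 E4 | F#4 D4 | E4 C4
Every group is a transposition down a 2nd of the one before; no shorter unit works.

2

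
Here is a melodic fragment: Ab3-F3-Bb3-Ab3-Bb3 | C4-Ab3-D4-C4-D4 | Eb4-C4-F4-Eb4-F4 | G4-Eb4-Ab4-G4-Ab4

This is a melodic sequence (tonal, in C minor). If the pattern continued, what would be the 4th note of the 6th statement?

Grouping in 5s, the 4th note of each cell is Ab3, C4, Eb4, G4.
Each moves up a 3rd. Continuing: Bb4 → D5.

D5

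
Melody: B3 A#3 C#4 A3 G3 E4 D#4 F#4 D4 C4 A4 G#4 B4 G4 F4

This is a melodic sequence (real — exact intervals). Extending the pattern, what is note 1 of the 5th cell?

With 5-note cells, note 1 of each statement runs B3, E4, A4.
Extending up a 4th: D5 → G5.

G5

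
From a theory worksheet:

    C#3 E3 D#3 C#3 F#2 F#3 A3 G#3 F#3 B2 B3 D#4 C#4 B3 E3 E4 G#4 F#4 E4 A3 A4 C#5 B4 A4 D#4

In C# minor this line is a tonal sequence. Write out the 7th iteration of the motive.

G#5 B5 A5 G#5 C#5

With a 5-note motive the entries are C#3, F#3, B3, E4, A4, each up a 4th from the previous.
Carrying on: D#5 → G#5.
Statement 7 starts on G#5 and keeps the same diatonic contour: G#5 B5 A5 G#5 C#5.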